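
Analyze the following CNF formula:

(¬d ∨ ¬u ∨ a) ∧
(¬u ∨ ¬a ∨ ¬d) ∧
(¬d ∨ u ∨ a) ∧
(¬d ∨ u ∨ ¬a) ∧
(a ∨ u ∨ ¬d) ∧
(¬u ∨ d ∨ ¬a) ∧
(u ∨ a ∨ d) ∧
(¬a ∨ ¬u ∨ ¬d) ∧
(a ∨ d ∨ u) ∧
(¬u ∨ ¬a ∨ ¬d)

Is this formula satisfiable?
Yes

Yes, the formula is satisfiable.

One satisfying assignment is: d=False, a=True, u=False

Verification: With this assignment, all 10 clauses evaluate to true.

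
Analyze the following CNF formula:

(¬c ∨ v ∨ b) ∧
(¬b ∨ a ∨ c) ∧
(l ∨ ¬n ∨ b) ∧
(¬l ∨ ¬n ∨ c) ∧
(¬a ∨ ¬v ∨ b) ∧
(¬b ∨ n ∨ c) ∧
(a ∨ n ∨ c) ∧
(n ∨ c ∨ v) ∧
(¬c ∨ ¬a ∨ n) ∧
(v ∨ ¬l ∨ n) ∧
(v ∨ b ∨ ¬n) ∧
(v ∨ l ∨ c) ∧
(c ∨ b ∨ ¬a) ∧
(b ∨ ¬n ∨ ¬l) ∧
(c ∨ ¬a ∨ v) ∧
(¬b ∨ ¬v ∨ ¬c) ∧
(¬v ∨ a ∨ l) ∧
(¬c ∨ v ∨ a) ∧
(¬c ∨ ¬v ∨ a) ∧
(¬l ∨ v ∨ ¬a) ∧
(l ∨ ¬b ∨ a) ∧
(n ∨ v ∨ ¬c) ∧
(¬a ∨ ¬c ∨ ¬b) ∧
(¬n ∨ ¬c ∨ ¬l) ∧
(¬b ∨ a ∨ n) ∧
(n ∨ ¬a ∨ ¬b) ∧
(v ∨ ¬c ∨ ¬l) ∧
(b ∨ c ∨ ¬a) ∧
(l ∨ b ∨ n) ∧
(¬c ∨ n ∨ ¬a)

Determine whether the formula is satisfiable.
Yes

Yes, the formula is satisfiable.

One satisfying assignment is: a=True, n=True, v=True, l=False, c=False, b=True

Verification: With this assignment, all 30 clauses evaluate to true.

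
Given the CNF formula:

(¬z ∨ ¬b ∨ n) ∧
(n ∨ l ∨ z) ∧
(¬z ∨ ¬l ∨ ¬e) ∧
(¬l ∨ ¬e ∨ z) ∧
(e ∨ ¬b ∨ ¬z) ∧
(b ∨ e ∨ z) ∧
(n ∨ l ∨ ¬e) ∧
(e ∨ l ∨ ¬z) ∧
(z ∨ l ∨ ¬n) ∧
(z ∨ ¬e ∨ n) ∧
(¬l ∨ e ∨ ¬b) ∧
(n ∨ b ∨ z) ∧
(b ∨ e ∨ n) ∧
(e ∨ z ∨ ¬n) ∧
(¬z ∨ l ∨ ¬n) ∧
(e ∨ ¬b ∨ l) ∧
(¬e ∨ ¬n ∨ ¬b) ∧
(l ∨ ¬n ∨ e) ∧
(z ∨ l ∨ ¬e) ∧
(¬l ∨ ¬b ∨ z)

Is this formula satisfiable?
Yes

Yes, the formula is satisfiable.

One satisfying assignment is: z=True, n=True, e=False, b=False, l=True

Verification: With this assignment, all 20 clauses evaluate to true.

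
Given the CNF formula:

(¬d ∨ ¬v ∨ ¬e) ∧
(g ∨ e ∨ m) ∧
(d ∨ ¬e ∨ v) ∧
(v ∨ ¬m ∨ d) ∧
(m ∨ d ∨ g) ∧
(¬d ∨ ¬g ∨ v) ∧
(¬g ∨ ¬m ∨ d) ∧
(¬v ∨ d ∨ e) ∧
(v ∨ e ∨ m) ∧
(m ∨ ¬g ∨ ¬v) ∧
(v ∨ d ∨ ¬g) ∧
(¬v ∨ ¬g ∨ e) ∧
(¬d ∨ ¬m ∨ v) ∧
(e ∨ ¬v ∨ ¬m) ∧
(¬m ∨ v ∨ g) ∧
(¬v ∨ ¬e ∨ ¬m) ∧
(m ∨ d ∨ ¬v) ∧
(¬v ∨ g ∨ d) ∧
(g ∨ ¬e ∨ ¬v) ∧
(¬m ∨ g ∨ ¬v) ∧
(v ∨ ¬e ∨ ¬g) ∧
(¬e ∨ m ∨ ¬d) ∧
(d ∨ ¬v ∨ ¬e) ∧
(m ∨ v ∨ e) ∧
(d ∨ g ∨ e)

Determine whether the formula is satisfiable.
No

No, the formula is not satisfiable.

No assignment of truth values to the variables can make all 25 clauses true simultaneously.

The formula is UNSAT (unsatisfiable).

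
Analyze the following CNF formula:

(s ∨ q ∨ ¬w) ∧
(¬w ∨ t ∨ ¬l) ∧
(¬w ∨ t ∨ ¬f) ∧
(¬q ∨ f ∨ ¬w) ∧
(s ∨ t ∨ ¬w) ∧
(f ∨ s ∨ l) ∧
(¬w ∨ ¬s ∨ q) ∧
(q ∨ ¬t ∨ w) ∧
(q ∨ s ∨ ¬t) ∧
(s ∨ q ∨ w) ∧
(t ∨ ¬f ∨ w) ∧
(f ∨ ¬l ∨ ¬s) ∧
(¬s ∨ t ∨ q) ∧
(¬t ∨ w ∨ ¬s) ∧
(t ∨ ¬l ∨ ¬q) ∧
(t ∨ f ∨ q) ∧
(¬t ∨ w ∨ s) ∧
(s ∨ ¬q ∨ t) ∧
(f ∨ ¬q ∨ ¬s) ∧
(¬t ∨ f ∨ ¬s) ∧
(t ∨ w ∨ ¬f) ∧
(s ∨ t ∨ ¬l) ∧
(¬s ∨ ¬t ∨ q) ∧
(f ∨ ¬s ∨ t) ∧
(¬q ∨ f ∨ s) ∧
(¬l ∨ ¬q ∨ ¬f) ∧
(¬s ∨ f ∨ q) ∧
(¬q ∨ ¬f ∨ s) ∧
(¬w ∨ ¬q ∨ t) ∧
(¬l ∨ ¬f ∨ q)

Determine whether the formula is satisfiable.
Yes

Yes, the formula is satisfiable.

One satisfying assignment is: f=True, w=True, s=True, t=True, q=True, l=False

Verification: With this assignment, all 30 clauses evaluate to true.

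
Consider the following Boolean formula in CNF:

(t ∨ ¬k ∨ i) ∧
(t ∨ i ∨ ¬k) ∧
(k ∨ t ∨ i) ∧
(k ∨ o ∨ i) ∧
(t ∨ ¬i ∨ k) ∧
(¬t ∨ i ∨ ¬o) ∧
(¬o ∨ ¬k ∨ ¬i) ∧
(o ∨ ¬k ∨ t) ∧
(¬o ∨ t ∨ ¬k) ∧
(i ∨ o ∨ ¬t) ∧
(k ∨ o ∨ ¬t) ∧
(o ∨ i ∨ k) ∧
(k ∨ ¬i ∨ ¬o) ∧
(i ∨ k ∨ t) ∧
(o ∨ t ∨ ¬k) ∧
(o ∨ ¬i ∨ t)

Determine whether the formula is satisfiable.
Yes

Yes, the formula is satisfiable.

One satisfying assignment is: i=True, o=False, k=True, t=True

Verification: With this assignment, all 16 clauses evaluate to true.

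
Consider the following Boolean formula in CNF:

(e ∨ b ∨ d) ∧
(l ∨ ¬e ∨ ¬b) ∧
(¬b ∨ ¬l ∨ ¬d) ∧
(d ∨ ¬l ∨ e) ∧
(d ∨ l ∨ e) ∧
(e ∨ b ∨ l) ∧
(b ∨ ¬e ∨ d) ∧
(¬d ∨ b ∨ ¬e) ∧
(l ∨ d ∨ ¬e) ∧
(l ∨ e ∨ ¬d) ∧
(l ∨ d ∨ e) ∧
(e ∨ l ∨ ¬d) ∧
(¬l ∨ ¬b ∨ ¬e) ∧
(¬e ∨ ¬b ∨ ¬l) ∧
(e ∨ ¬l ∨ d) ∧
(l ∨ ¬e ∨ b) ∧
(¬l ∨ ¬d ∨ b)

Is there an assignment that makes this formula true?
No

No, the formula is not satisfiable.

No assignment of truth values to the variables can make all 17 clauses true simultaneously.

The formula is UNSAT (unsatisfiable).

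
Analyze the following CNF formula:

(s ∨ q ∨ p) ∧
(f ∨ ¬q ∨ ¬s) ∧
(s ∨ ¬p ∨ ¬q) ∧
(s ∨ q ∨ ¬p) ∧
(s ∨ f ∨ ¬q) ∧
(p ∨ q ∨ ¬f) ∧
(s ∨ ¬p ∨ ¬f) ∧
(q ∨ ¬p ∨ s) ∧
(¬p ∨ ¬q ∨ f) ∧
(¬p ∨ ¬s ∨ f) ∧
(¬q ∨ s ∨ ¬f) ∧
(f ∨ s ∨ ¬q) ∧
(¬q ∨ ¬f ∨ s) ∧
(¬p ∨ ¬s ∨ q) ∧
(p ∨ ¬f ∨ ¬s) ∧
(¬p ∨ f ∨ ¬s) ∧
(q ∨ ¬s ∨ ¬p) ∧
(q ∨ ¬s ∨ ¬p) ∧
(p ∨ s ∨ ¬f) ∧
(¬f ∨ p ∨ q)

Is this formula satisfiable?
Yes

Yes, the formula is satisfiable.

One satisfying assignment is: p=False, f=False, q=False, s=True

Verification: With this assignment, all 20 clauses evaluate to true.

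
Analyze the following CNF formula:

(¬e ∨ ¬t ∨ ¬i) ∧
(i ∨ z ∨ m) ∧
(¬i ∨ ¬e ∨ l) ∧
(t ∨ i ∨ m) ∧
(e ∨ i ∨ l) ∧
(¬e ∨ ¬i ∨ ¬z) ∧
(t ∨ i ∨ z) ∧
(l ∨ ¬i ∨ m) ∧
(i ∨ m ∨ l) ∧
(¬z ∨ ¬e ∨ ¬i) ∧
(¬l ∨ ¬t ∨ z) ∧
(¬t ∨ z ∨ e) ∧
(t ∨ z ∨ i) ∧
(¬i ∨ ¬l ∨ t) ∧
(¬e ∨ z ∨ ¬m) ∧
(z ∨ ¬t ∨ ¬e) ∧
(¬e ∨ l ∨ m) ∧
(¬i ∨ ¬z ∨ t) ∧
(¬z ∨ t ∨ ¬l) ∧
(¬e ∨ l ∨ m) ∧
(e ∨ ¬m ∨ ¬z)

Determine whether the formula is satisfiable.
Yes

Yes, the formula is satisfiable.

One satisfying assignment is: i=False, l=True, e=False, t=True, z=True, m=False

Verification: With this assignment, all 21 clauses evaluate to true.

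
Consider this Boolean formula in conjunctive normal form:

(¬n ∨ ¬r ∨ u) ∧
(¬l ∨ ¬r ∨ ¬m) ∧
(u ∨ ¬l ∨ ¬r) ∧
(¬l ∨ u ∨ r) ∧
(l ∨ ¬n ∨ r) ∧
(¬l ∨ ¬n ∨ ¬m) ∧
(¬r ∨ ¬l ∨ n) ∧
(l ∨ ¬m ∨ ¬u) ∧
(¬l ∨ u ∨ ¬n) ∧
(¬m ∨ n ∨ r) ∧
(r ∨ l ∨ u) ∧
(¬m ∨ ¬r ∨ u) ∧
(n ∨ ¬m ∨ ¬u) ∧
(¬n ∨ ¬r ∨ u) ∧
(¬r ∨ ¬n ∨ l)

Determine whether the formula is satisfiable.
Yes

Yes, the formula is satisfiable.

One satisfying assignment is: l=False, u=False, n=False, r=True, m=False

Verification: With this assignment, all 15 clauses evaluate to true.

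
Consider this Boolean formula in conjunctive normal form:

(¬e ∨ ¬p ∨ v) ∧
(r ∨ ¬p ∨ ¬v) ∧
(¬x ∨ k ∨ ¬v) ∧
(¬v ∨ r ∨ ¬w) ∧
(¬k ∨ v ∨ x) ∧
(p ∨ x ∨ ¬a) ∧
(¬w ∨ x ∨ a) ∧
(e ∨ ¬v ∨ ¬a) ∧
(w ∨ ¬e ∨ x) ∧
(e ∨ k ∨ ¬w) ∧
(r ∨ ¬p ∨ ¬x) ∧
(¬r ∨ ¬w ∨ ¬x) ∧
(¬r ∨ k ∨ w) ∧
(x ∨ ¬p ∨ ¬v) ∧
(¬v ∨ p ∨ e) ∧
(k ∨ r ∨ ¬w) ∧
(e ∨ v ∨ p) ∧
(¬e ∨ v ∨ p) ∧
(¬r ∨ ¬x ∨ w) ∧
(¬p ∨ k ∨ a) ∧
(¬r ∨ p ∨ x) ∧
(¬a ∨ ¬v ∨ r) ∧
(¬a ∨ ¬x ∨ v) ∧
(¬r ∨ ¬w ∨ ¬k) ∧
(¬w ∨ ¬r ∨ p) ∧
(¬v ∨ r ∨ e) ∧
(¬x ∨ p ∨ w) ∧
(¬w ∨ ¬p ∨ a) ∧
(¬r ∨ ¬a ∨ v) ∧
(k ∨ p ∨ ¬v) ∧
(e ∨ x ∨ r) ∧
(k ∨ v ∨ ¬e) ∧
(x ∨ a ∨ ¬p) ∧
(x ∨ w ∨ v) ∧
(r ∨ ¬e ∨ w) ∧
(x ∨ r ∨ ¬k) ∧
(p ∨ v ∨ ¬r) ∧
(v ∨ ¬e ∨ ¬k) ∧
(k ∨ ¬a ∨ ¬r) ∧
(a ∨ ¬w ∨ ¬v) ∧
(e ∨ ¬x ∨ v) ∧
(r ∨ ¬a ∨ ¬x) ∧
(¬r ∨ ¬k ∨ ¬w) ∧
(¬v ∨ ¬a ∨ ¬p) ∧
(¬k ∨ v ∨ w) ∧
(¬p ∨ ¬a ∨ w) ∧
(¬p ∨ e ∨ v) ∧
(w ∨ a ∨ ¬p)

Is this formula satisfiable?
No

No, the formula is not satisfiable.

No assignment of truth values to the variables can make all 48 clauses true simultaneously.

The formula is UNSAT (unsatisfiable).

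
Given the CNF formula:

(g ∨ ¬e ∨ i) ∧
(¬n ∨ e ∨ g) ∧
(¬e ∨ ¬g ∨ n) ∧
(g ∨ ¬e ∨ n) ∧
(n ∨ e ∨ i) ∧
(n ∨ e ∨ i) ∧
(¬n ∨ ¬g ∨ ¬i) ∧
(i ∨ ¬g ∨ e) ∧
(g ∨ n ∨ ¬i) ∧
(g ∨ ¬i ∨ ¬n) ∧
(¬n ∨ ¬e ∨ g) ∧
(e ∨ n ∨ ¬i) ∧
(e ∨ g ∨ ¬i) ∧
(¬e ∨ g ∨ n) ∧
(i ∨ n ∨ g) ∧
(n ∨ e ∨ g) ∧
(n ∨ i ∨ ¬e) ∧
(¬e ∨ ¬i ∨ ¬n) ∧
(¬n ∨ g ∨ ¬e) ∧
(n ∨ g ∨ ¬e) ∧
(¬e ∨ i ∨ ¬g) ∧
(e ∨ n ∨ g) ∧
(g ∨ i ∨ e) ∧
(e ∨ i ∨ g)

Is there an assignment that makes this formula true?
No

No, the formula is not satisfiable.

No assignment of truth values to the variables can make all 24 clauses true simultaneously.

The formula is UNSAT (unsatisfiable).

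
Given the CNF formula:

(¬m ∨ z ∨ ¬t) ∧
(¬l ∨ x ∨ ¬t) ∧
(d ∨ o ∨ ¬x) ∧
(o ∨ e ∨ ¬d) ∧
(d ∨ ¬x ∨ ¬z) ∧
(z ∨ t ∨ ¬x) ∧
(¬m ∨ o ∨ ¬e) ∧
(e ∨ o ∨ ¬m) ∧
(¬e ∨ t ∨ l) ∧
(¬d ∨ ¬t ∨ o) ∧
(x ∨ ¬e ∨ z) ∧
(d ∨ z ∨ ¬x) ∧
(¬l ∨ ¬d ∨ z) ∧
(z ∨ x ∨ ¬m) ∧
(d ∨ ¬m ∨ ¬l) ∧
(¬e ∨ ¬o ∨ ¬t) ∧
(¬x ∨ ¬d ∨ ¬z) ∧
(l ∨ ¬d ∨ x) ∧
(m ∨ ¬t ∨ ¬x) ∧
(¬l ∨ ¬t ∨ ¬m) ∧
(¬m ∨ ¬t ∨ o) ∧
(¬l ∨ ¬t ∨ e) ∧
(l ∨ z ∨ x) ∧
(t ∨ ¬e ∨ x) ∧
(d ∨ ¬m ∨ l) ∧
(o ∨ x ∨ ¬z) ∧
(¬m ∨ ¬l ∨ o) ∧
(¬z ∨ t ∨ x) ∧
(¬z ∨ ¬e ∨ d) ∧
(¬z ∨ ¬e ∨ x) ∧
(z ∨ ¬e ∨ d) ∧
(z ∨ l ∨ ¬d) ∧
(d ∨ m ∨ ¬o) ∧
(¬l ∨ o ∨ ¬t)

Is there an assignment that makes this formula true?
Yes

Yes, the formula is satisfiable.

One satisfying assignment is: l=True, e=False, o=False, d=False, x=False, m=False, t=False, z=False

Verification: With this assignment, all 34 clauses evaluate to true.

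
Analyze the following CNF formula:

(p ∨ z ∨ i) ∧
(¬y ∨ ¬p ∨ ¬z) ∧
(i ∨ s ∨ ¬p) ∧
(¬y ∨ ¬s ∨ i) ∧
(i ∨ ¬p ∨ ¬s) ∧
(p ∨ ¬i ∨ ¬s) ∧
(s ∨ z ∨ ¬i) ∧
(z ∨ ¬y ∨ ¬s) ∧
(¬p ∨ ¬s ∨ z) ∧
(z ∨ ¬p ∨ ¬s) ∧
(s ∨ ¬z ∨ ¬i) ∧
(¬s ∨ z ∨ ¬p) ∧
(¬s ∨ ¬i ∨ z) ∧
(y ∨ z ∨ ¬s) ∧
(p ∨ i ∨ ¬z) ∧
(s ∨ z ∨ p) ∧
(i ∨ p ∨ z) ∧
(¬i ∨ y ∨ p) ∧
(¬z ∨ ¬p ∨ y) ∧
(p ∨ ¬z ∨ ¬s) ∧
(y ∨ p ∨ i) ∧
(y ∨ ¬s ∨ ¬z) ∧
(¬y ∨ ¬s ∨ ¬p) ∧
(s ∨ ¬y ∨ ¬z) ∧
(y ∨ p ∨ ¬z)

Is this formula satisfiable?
No

No, the formula is not satisfiable.

No assignment of truth values to the variables can make all 25 clauses true simultaneously.

The formula is UNSAT (unsatisfiable).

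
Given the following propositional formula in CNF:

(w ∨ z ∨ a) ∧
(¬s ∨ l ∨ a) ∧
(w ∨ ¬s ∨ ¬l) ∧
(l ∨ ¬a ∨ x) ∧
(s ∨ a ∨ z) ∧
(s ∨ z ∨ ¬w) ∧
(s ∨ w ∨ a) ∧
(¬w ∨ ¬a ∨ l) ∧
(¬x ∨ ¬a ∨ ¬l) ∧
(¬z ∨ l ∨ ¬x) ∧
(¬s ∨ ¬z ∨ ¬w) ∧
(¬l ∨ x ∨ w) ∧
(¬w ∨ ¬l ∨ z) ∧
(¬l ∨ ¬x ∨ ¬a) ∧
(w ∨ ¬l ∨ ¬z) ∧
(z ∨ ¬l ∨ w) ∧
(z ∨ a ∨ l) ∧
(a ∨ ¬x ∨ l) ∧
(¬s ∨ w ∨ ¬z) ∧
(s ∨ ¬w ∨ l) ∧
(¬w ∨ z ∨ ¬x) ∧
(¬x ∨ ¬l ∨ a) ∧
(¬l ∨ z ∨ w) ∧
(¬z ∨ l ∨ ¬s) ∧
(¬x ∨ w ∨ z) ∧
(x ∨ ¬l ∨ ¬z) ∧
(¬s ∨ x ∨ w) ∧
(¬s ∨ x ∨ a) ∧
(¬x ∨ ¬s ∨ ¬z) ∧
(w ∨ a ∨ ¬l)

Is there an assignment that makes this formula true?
No

No, the formula is not satisfiable.

No assignment of truth values to the variables can make all 30 clauses true simultaneously.

The formula is UNSAT (unsatisfiable).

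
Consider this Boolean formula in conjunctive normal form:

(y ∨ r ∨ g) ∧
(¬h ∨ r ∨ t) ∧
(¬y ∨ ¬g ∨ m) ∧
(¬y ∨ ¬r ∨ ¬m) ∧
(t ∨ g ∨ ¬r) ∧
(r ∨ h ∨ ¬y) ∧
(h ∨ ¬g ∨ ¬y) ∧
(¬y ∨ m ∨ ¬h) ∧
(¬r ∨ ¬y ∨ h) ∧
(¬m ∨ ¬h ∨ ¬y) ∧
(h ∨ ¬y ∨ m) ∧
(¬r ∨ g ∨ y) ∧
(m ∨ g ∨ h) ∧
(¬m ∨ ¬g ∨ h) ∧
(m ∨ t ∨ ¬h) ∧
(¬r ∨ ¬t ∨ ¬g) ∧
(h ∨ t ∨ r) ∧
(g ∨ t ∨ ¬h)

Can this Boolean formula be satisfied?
Yes

Yes, the formula is satisfiable.

One satisfying assignment is: t=False, r=True, m=False, y=False, h=False, g=True

Verification: With this assignment, all 18 clauses evaluate to true.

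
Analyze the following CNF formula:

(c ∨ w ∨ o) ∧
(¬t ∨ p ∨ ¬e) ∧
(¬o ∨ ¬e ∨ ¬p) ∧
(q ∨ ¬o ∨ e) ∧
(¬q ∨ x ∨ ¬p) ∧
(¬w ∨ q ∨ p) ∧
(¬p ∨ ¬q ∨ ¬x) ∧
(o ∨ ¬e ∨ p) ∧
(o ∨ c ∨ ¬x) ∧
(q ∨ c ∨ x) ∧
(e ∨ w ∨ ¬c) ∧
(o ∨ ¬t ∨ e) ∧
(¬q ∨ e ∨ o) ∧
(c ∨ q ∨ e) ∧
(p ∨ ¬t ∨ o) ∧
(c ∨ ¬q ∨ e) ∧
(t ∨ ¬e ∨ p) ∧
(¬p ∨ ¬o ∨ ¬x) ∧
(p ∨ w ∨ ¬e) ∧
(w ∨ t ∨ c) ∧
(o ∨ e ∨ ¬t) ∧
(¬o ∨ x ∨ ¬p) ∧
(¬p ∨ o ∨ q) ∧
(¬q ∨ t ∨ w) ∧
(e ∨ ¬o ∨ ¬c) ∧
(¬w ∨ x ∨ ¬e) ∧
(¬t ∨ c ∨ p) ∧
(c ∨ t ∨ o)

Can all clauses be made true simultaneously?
No

No, the formula is not satisfiable.

No assignment of truth values to the variables can make all 28 clauses true simultaneously.

The formula is UNSAT (unsatisfiable).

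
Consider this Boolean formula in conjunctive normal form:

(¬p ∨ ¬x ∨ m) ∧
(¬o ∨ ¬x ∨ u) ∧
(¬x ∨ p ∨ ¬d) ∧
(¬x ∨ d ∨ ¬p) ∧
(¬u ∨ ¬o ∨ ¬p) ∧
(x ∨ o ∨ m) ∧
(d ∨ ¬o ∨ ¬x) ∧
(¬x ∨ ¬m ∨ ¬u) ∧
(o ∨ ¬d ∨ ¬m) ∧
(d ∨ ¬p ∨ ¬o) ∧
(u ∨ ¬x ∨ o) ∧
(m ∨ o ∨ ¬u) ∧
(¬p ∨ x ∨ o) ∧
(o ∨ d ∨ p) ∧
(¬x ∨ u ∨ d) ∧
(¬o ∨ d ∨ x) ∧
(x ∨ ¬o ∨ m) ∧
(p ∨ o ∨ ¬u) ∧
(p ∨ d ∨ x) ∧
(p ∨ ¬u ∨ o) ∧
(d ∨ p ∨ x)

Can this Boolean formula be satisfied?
Yes

Yes, the formula is satisfiable.

One satisfying assignment is: x=False, u=False, m=True, d=True, p=True, o=True

Verification: With this assignment, all 21 clauses evaluate to true.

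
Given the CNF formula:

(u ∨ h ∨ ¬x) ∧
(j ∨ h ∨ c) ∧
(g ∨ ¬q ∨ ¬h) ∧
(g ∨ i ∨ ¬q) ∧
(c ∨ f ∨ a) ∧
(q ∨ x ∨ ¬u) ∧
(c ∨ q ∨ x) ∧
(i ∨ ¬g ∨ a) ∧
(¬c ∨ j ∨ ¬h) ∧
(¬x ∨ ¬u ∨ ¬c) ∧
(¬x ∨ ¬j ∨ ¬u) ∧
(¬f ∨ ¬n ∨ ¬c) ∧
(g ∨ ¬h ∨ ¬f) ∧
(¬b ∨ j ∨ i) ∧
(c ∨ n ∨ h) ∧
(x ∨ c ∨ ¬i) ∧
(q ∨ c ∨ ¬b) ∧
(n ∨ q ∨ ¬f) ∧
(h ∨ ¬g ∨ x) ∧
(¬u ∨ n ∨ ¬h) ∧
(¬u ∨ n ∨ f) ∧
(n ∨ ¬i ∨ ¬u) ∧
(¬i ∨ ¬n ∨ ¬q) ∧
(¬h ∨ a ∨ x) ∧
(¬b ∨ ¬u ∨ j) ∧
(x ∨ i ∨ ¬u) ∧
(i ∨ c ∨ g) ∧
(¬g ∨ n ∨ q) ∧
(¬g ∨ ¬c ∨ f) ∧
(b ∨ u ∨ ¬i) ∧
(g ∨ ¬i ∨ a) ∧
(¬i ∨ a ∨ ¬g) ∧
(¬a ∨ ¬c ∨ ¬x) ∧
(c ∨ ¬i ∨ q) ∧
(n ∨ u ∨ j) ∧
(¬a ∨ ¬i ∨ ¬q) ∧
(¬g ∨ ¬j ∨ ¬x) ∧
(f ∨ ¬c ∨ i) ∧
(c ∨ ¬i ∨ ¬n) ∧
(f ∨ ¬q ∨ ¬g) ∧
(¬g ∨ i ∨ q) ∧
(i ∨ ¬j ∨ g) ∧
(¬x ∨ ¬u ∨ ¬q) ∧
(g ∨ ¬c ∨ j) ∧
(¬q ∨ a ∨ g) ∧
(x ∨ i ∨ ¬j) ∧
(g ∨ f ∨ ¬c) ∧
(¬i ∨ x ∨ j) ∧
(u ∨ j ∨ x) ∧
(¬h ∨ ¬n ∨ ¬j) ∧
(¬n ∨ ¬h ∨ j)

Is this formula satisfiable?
No

No, the formula is not satisfiable.

No assignment of truth values to the variables can make all 51 clauses true simultaneously.

The formula is UNSAT (unsatisfiable).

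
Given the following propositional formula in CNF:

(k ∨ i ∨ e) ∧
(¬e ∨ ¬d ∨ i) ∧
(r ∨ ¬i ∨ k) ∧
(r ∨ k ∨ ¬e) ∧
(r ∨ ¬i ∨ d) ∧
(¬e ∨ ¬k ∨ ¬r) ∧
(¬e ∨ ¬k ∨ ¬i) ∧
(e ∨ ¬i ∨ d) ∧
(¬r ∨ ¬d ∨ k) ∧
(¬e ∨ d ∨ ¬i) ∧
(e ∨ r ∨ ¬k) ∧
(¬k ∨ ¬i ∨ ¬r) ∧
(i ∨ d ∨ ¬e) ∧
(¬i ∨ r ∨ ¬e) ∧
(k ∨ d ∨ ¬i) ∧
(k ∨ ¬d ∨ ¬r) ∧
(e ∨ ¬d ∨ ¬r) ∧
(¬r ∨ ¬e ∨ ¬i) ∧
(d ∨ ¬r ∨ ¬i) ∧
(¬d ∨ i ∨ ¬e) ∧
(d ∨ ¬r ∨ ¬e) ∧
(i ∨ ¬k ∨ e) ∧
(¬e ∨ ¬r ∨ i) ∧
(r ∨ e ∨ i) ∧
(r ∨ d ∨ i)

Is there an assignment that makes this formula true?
No

No, the formula is not satisfiable.

No assignment of truth values to the variables can make all 25 clauses true simultaneously.

The formula is UNSAT (unsatisfiable).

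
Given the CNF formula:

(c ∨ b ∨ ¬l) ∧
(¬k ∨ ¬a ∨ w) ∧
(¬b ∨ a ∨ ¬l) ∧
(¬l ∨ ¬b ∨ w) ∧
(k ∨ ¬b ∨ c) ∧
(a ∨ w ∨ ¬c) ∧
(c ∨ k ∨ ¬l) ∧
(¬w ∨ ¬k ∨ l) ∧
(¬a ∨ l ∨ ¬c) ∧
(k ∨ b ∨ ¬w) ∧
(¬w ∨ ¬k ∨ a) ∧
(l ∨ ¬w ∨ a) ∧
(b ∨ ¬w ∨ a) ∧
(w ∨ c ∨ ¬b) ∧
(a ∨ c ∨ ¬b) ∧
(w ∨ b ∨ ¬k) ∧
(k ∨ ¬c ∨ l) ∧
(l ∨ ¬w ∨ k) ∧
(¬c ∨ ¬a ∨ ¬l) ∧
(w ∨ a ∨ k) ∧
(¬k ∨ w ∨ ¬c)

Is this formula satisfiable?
Yes

Yes, the formula is satisfiable.

One satisfying assignment is: b=True, k=True, w=True, c=False, a=True, l=True

Verification: With this assignment, all 21 clauses evaluate to true.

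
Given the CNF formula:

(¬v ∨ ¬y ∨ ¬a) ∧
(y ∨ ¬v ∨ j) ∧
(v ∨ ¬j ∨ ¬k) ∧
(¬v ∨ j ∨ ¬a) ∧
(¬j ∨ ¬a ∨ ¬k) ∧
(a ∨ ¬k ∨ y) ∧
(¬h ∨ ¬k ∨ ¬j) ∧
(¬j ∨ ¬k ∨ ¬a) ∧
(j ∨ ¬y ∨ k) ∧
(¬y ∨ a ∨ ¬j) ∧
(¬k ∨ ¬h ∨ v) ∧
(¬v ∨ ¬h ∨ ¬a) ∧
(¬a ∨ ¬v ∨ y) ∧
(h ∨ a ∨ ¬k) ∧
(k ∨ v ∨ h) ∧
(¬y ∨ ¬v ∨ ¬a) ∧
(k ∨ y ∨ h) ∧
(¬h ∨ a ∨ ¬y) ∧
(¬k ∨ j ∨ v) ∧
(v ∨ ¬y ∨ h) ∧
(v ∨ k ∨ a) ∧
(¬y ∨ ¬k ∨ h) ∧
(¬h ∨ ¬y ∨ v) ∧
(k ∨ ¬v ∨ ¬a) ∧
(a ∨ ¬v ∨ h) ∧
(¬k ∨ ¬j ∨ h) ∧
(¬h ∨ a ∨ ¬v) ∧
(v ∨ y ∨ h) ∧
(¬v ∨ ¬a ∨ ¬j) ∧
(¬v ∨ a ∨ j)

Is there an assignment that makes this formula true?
Yes

Yes, the formula is satisfiable.

One satisfying assignment is: v=False, a=True, h=True, k=False, y=False, j=False

Verification: With this assignment, all 30 clauses evaluate to true.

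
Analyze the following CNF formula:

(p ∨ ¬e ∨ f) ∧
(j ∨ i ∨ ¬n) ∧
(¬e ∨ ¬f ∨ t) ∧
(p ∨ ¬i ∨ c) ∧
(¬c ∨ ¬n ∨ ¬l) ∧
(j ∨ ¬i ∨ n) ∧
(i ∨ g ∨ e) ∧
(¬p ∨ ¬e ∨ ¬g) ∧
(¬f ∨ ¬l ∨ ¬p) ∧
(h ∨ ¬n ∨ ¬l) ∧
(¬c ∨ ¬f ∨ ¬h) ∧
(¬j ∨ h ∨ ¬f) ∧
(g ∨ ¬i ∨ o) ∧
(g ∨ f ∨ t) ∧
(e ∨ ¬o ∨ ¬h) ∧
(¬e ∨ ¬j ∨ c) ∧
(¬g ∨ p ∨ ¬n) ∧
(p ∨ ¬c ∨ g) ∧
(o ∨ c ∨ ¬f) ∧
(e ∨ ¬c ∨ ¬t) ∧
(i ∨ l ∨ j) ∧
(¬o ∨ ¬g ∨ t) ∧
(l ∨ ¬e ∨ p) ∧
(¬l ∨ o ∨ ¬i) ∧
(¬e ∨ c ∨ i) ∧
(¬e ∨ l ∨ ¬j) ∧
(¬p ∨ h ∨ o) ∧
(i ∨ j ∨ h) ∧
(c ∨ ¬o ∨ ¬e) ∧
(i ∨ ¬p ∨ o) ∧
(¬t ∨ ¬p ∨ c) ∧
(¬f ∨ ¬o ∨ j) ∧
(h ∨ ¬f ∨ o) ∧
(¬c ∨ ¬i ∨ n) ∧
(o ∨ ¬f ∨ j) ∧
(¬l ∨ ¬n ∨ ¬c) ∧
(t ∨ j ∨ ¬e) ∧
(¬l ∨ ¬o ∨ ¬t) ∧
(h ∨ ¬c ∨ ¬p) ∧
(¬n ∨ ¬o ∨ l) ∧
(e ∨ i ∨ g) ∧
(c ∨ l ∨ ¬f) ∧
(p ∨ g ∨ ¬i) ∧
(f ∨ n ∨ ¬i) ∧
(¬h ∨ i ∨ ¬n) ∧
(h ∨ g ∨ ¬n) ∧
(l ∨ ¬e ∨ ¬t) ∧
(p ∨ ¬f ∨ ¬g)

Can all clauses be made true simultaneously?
Yes

Yes, the formula is satisfiable.

One satisfying assignment is: l=True, o=False, g=True, f=False, e=False, h=True, n=False, i=False, c=False, j=False, t=True, p=False

Verification: With this assignment, all 48 clauses evaluate to true.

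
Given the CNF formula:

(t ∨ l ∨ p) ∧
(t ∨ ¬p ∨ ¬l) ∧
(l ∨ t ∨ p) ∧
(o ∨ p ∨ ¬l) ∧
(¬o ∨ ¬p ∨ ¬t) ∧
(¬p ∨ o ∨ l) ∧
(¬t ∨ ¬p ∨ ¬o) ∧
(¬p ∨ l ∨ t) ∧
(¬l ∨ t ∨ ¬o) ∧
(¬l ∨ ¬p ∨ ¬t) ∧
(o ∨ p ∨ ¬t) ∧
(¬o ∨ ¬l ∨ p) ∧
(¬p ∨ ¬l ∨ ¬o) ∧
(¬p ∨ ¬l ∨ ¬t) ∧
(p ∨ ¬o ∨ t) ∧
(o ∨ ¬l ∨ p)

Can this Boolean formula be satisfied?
Yes

Yes, the formula is satisfiable.

One satisfying assignment is: t=True, l=False, o=True, p=False

Verification: With this assignment, all 16 clauses evaluate to true.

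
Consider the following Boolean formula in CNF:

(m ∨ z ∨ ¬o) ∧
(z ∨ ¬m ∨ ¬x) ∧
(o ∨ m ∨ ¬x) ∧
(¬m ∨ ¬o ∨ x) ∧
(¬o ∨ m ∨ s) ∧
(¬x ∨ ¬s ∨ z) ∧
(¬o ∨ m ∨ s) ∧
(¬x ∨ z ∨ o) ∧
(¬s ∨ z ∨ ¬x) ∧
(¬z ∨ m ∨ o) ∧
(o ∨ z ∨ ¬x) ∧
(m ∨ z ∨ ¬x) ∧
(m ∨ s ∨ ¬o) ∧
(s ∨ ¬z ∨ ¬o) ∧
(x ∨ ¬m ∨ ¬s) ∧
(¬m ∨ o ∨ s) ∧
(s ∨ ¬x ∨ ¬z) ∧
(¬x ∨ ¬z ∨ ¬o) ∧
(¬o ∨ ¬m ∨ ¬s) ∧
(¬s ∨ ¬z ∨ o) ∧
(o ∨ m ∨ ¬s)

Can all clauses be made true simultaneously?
Yes

Yes, the formula is satisfiable.

One satisfying assignment is: s=False, z=False, x=False, m=False, o=False

Verification: With this assignment, all 21 clauses evaluate to true.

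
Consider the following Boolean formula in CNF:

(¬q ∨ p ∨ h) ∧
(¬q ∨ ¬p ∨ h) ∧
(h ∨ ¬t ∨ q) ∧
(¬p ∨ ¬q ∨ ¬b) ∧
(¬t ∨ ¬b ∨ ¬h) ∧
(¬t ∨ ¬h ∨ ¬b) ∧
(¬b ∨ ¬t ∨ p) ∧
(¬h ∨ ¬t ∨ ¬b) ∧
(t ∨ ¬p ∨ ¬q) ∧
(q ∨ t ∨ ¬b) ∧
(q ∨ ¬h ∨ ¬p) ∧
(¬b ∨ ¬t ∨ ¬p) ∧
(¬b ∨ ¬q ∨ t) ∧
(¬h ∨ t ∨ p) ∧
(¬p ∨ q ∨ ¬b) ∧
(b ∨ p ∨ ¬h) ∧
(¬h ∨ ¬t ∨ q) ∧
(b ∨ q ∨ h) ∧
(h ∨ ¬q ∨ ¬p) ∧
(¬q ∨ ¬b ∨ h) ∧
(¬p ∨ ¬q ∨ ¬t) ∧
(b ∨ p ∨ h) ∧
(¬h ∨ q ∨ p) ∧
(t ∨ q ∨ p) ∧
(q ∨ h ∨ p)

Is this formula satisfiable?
No

No, the formula is not satisfiable.

No assignment of truth values to the variables can make all 25 clauses true simultaneously.

The formula is UNSAT (unsatisfiable).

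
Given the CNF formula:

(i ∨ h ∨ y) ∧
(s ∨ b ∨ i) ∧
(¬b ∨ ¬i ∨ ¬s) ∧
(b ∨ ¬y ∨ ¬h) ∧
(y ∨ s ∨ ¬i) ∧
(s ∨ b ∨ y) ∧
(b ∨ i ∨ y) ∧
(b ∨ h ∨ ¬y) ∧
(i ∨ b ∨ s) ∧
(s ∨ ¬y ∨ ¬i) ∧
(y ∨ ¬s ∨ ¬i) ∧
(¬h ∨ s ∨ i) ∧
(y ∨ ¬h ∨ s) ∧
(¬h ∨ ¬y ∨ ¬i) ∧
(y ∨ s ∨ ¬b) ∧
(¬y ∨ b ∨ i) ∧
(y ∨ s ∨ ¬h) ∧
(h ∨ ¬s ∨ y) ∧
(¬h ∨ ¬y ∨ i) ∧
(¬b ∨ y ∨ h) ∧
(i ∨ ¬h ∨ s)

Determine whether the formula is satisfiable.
Yes

Yes, the formula is satisfiable.

One satisfying assignment is: b=True, h=False, s=False, i=False, y=True

Verification: With this assignment, all 21 clauses evaluate to true.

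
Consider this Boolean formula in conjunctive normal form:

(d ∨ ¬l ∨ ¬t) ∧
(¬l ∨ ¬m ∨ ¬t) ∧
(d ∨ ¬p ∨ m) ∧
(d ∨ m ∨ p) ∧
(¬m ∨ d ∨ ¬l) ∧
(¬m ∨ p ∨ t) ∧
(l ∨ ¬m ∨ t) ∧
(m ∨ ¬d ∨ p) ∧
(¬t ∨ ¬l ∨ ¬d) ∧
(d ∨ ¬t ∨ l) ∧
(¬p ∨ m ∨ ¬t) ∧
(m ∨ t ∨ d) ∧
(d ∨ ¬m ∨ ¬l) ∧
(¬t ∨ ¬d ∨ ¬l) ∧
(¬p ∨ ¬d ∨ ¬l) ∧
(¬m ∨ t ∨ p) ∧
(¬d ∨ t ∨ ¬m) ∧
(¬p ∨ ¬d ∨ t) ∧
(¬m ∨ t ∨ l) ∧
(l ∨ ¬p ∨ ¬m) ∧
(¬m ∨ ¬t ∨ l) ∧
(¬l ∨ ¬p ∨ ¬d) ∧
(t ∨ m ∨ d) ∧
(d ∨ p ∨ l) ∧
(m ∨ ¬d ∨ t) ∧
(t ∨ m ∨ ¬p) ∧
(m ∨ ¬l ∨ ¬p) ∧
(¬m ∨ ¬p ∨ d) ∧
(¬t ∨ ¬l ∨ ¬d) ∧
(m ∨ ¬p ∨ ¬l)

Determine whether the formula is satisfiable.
No

No, the formula is not satisfiable.

No assignment of truth values to the variables can make all 30 clauses true simultaneously.

The formula is UNSAT (unsatisfiable).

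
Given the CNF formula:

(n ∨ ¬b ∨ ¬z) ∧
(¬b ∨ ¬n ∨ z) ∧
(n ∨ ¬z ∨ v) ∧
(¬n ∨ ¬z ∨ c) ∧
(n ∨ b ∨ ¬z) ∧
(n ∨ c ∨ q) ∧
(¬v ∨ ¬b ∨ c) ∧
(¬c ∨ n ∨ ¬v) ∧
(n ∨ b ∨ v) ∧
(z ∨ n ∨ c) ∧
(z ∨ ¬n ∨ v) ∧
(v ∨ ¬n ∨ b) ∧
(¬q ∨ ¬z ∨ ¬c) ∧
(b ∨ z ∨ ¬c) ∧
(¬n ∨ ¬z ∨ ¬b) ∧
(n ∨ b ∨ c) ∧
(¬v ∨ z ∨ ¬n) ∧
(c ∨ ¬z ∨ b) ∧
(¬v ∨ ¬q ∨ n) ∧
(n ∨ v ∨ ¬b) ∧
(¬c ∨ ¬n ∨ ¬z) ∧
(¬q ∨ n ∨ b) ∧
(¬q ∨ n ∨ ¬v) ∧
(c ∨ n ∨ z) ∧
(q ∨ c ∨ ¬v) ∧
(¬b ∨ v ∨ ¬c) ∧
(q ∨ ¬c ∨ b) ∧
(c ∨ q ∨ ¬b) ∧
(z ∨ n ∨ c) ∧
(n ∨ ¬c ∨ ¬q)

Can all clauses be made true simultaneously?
No

No, the formula is not satisfiable.

No assignment of truth values to the variables can make all 30 clauses true simultaneously.

The formula is UNSAT (unsatisfiable).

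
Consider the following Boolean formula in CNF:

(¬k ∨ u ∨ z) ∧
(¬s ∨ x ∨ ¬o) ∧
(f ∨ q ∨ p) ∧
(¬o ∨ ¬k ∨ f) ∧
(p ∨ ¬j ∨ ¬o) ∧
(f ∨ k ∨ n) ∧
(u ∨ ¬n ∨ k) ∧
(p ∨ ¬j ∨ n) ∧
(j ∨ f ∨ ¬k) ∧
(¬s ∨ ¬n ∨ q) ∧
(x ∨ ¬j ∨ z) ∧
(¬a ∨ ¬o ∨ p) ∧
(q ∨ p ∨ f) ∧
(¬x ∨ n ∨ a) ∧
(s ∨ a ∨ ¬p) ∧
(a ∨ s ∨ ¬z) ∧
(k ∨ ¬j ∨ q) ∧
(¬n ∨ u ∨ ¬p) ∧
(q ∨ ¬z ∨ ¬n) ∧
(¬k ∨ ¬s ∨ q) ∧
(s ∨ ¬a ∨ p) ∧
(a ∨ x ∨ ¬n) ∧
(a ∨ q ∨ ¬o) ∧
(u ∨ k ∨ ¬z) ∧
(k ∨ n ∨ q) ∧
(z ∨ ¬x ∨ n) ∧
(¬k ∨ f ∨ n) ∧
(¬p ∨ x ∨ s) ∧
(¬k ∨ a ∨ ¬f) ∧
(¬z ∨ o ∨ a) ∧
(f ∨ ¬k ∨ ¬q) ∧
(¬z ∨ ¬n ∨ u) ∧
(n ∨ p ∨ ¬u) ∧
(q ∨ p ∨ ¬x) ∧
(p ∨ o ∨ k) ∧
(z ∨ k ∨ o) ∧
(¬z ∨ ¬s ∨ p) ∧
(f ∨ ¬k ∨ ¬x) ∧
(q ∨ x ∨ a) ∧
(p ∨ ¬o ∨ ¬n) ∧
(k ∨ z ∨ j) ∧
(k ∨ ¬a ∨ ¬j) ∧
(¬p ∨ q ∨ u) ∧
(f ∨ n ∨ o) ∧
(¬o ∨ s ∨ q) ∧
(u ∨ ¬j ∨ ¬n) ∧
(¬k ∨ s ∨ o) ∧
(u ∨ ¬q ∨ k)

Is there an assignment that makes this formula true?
Yes

Yes, the formula is satisfiable.

One satisfying assignment is: o=True, a=False, u=True, f=False, n=True, x=True, q=True, p=True, s=True, z=True, j=False, k=False

Verification: With this assignment, all 48 clauses evaluate to true.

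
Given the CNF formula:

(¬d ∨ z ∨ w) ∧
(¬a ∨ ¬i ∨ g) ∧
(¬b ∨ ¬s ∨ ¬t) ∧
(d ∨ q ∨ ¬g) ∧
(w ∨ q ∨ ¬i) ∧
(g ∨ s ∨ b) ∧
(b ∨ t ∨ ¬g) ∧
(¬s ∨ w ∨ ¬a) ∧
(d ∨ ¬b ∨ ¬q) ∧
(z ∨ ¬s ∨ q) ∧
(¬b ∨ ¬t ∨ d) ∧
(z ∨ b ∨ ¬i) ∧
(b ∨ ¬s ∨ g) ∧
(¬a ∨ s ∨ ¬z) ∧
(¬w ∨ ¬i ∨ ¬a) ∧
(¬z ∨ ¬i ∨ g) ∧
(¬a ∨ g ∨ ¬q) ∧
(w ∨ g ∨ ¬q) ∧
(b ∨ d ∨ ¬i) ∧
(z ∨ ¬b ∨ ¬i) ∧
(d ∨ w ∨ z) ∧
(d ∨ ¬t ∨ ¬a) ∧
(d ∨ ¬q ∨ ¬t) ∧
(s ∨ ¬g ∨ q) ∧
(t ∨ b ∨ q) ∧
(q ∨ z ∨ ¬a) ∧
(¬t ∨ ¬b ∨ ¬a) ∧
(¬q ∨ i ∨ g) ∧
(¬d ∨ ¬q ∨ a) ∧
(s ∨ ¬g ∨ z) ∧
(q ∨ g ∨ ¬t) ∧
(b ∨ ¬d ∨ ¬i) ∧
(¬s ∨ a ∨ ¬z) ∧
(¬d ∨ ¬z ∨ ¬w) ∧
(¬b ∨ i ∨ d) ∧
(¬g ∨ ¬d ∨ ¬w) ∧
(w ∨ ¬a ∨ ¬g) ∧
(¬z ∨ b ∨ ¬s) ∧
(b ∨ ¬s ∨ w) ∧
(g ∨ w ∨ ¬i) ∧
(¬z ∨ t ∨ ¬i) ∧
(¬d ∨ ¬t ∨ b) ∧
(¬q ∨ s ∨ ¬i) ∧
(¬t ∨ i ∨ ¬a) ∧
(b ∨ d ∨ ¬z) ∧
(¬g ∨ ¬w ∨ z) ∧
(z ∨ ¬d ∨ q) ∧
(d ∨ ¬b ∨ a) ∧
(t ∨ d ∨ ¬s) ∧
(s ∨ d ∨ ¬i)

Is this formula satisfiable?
Yes

Yes, the formula is satisfiable.

One satisfying assignment is: g=False, d=True, q=False, b=True, t=False, w=False, s=False, a=False, i=False, z=True

Verification: With this assignment, all 50 clauses evaluate to true.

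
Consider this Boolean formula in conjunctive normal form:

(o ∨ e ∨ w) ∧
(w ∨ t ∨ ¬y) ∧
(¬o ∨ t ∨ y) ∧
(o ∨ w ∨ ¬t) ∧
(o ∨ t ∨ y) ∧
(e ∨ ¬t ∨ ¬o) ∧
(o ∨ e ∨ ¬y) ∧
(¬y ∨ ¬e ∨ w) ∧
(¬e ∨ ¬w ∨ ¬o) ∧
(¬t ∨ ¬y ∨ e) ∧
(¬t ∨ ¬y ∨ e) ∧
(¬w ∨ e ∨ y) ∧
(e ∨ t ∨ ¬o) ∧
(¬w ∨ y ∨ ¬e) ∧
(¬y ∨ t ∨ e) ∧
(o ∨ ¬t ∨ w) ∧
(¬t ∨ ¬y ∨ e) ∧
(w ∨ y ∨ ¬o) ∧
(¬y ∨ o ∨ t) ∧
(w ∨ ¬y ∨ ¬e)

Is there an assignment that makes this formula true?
Yes

Yes, the formula is satisfiable.

One satisfying assignment is: e=True, y=True, o=False, w=True, t=True

Verification: With this assignment, all 20 clauses evaluate to true.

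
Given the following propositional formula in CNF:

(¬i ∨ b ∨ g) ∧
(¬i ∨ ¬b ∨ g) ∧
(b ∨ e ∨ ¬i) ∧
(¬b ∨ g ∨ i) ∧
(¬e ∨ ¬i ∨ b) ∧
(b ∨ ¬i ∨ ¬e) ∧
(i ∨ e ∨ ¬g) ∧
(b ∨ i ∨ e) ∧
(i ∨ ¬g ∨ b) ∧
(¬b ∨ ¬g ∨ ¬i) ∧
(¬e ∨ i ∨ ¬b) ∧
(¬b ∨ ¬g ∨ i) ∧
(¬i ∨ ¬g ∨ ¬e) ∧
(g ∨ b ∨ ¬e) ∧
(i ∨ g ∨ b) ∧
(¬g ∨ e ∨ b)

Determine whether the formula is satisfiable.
No

No, the formula is not satisfiable.

No assignment of truth values to the variables can make all 16 clauses true simultaneously.

The formula is UNSAT (unsatisfiable).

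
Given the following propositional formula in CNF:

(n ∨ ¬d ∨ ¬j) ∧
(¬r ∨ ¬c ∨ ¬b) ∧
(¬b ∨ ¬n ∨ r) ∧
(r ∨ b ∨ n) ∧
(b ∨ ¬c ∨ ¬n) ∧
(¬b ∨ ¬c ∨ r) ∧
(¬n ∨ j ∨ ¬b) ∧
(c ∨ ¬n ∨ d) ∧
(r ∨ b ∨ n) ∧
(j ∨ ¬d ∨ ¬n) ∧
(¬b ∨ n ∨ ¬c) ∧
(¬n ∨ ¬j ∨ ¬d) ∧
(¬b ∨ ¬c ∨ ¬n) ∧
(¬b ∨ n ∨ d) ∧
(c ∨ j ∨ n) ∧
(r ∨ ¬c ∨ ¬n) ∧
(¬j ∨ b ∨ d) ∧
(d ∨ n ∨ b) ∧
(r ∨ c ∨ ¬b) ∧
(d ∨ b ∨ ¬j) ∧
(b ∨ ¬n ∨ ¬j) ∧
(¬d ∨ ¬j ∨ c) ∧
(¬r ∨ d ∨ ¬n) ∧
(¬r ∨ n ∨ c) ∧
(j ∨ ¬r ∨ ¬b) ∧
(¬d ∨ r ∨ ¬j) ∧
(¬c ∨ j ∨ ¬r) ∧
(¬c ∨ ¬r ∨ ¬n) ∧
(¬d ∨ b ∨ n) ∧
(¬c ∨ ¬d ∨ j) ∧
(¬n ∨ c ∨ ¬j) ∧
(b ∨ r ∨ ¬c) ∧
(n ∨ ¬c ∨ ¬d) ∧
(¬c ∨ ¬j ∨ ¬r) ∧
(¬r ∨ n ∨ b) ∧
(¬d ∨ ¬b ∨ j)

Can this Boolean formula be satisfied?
No

No, the formula is not satisfiable.

No assignment of truth values to the variables can make all 36 clauses true simultaneously.

The formula is UNSAT (unsatisfiable).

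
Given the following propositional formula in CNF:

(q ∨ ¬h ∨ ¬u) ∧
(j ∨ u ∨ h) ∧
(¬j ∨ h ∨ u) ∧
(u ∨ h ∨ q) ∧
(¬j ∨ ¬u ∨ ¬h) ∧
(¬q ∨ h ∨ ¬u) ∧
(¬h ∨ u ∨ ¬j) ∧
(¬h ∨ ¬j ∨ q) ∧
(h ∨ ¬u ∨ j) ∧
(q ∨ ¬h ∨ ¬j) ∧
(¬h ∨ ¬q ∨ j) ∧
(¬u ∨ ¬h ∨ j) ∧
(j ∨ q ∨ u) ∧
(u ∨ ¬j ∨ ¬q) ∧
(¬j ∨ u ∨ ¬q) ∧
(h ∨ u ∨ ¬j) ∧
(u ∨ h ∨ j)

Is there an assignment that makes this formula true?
Yes

Yes, the formula is satisfiable.

One satisfying assignment is: q=False, j=True, u=True, h=False

Verification: With this assignment, all 17 clauses evaluate to true.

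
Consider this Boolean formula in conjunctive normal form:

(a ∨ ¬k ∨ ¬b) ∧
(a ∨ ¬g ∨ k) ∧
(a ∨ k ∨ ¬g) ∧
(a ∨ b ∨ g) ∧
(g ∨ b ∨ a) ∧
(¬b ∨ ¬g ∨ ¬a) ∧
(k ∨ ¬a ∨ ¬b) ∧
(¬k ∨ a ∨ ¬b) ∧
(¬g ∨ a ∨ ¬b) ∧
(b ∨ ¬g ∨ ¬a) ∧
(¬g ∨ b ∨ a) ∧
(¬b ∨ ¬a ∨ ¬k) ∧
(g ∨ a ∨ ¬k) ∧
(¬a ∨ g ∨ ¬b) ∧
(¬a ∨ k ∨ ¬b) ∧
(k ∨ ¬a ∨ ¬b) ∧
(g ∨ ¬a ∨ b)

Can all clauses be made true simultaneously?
Yes

Yes, the formula is satisfiable.

One satisfying assignment is: b=True, k=False, a=False, g=False

Verification: With this assignment, all 17 clauses evaluate to true.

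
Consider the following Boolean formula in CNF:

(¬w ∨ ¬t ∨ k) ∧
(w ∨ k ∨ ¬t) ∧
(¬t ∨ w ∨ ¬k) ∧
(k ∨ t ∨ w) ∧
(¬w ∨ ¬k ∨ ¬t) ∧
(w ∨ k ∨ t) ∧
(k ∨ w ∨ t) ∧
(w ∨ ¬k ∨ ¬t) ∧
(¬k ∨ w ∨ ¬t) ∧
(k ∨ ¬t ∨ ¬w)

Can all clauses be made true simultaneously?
Yes

Yes, the formula is satisfiable.

One satisfying assignment is: k=True, t=False, w=False

Verification: With this assignment, all 10 clauses evaluate to true.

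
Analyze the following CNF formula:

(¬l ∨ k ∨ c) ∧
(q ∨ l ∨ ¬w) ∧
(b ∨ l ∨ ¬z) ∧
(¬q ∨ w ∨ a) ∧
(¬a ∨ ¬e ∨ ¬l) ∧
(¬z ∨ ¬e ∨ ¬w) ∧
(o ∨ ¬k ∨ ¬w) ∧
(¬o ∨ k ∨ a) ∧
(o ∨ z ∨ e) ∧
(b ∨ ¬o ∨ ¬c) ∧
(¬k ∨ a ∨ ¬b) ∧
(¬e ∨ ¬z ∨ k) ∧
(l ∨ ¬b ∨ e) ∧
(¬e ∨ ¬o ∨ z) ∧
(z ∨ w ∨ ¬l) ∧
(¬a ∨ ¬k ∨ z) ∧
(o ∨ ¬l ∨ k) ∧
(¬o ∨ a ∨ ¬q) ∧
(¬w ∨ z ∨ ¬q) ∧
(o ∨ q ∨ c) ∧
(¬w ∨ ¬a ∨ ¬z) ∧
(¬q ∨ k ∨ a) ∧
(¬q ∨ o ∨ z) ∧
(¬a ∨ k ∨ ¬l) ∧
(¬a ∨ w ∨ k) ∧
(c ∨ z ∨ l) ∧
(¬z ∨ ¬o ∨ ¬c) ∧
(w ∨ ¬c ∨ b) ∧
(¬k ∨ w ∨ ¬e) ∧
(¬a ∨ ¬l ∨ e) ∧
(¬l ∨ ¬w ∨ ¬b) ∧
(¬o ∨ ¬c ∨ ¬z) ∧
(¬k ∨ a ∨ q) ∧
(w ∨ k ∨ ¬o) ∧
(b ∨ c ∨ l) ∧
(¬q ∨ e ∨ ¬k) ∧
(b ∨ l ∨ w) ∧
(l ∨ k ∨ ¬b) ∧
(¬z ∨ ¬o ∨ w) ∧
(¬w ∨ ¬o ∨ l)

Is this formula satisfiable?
No

No, the formula is not satisfiable.

No assignment of truth values to the variables can make all 40 clauses true simultaneously.

The formula is UNSAT (unsatisfiable).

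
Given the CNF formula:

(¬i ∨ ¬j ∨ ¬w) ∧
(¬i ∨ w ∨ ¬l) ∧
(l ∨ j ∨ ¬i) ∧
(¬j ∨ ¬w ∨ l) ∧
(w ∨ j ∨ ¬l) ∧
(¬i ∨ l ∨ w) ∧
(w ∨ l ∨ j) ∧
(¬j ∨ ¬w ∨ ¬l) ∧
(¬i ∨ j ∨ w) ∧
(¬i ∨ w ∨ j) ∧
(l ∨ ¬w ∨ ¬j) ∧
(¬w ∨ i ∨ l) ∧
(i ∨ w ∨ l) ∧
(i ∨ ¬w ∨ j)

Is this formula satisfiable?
Yes

Yes, the formula is satisfiable.

One satisfying assignment is: i=False, w=False, l=True, j=True

Verification: With this assignment, all 14 clauses evaluate to true.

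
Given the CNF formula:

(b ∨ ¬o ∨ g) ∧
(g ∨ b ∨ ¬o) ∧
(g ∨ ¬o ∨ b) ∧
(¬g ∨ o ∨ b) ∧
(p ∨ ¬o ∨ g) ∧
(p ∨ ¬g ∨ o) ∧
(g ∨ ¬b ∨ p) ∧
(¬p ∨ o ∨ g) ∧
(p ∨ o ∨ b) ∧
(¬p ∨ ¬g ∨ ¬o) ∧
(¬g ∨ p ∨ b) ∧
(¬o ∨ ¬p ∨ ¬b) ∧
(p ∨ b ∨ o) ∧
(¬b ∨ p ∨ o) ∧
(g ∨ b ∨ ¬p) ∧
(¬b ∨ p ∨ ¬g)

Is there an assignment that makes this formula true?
Yes

Yes, the formula is satisfiable.

One satisfying assignment is: b=True, p=True, g=True, o=False

Verification: With this assignment, all 16 clauses evaluate to true.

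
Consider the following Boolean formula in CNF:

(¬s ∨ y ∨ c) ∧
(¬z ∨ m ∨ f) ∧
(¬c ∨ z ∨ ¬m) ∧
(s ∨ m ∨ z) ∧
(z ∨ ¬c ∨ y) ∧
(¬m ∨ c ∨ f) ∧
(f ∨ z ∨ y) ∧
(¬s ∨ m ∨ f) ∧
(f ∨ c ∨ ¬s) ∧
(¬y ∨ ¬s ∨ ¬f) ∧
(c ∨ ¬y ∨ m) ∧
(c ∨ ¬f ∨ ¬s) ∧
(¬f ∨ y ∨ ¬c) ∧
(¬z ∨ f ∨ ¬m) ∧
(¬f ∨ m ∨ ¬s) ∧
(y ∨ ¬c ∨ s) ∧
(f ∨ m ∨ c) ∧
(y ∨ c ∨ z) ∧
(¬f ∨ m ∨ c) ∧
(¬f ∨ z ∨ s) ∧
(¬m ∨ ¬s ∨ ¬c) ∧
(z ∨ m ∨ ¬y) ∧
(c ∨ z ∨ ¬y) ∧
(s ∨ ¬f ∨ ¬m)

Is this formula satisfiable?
Yes

Yes, the formula is satisfiable.

One satisfying assignment is: z=True, m=False, y=True, c=True, f=True, s=False

Verification: With this assignment, all 24 clauses evaluate to true.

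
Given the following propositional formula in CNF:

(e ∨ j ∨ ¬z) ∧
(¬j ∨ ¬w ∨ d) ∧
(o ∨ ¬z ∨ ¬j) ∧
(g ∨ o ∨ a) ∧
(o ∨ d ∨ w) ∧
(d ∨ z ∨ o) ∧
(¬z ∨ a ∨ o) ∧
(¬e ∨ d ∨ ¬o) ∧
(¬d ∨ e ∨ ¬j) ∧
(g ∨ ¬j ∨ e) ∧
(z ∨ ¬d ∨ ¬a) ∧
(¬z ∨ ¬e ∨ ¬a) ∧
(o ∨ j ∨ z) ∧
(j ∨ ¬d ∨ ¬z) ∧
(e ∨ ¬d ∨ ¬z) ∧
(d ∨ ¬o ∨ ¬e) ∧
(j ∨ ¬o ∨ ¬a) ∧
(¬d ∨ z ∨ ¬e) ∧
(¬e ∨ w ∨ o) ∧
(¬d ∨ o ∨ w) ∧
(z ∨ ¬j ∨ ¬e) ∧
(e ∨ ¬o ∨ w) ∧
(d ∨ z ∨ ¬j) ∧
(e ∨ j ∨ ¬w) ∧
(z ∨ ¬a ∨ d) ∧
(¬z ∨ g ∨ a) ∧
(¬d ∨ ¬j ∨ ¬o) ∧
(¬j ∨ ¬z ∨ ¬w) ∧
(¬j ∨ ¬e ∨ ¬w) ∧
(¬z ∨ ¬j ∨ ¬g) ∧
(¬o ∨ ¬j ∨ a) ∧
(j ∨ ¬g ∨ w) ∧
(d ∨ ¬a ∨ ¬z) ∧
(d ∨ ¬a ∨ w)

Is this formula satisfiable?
No

No, the formula is not satisfiable.

No assignment of truth values to the variables can make all 34 clauses true simultaneously.

The formula is UNSAT (unsatisfiable).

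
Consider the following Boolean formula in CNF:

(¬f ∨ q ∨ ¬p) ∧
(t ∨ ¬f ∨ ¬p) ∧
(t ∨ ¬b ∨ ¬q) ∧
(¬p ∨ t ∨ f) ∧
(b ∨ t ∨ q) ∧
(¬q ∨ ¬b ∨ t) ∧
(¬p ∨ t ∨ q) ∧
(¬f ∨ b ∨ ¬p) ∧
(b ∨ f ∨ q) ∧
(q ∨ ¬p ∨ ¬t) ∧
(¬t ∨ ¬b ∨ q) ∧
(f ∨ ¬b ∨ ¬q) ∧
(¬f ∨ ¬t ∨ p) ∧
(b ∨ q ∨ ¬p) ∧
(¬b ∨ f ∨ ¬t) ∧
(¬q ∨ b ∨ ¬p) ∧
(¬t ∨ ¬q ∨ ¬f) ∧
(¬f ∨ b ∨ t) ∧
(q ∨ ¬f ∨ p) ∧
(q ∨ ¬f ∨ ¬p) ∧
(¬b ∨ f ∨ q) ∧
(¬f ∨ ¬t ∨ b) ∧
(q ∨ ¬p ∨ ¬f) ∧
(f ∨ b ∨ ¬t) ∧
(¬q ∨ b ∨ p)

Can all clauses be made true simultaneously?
No

No, the formula is not satisfiable.

No assignment of truth values to the variables can make all 25 clauses true simultaneously.

The formula is UNSAT (unsatisfiable).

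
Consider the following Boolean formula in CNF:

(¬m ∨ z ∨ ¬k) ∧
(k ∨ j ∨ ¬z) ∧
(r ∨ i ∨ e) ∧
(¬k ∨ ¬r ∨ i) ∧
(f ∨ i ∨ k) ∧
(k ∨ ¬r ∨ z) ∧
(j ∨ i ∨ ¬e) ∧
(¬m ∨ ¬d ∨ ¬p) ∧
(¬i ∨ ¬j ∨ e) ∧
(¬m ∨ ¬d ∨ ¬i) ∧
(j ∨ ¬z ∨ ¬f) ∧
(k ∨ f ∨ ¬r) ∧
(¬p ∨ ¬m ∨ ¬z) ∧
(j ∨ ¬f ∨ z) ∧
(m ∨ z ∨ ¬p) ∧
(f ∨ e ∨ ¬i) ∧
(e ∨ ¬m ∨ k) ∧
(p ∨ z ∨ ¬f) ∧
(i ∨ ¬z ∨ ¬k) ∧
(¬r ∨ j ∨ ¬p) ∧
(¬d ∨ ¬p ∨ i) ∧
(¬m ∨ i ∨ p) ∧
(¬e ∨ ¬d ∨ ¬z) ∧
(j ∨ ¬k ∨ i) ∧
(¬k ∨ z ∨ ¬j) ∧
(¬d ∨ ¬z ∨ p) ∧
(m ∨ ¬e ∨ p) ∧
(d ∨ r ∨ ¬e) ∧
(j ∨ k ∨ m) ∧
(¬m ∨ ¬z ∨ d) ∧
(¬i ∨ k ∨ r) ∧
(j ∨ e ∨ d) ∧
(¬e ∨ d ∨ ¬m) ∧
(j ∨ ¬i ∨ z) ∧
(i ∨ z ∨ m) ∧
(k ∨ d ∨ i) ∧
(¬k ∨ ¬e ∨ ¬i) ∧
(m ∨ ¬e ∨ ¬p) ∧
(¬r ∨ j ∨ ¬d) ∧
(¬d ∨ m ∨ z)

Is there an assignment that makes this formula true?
No

No, the formula is not satisfiable.

No assignment of truth values to the variables can make all 40 clauses true simultaneously.

The formula is UNSAT (unsatisfiable).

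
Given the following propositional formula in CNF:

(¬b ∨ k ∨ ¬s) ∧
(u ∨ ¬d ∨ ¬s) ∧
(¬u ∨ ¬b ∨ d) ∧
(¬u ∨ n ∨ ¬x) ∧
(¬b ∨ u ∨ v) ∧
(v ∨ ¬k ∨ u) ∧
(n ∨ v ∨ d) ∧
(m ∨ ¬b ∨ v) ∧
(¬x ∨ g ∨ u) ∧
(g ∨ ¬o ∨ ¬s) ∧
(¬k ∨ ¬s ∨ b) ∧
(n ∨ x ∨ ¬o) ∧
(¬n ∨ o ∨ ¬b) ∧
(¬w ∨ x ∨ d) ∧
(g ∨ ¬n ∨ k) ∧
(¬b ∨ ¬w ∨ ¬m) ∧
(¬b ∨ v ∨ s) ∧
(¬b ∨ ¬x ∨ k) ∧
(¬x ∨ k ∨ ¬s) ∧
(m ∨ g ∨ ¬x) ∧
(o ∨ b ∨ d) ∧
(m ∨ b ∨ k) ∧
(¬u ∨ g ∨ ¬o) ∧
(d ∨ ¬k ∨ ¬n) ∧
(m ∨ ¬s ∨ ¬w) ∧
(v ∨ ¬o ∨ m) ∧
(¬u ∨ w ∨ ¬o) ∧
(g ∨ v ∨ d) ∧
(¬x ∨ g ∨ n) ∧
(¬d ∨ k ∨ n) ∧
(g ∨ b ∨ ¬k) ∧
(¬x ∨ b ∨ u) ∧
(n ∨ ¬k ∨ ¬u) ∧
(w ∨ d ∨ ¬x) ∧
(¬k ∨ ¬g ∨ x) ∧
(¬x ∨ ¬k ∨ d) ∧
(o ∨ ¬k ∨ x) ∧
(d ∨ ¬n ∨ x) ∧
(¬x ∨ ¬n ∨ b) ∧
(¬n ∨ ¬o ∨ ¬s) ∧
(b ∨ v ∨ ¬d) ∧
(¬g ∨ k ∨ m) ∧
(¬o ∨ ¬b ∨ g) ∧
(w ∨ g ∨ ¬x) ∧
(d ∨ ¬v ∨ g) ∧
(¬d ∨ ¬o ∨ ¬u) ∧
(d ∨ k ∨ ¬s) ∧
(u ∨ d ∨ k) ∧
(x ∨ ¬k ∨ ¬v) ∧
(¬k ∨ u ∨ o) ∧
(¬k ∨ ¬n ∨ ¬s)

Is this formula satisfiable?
Yes

Yes, the formula is satisfiable.

One satisfying assignment is: d=True, b=False, g=True, x=False, o=False, k=False, w=False, n=True, m=True, v=True, s=True, u=True

Verification: With this assignment, all 51 clauses evaluate to true.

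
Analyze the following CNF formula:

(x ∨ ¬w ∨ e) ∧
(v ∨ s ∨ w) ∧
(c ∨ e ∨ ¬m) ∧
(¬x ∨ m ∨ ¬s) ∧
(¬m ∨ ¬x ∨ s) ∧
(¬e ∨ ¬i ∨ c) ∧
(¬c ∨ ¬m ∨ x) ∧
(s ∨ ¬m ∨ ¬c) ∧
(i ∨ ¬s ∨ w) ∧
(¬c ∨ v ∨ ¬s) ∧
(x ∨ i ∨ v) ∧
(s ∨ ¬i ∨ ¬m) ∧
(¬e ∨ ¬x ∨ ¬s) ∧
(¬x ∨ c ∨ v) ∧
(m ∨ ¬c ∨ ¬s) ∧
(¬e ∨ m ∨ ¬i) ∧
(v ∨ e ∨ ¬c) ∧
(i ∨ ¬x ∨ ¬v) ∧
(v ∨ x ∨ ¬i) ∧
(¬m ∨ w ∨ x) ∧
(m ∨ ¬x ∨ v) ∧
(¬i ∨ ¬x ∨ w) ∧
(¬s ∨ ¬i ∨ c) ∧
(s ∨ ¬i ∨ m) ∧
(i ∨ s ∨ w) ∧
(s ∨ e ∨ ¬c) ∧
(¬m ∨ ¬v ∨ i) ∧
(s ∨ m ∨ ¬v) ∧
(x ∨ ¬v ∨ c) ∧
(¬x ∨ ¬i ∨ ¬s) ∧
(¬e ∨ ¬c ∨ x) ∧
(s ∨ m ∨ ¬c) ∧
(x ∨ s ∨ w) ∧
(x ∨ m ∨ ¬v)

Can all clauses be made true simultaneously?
No

No, the formula is not satisfiable.

No assignment of truth values to the variables can make all 34 clauses true simultaneously.

The formula is UNSAT (unsatisfiable).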